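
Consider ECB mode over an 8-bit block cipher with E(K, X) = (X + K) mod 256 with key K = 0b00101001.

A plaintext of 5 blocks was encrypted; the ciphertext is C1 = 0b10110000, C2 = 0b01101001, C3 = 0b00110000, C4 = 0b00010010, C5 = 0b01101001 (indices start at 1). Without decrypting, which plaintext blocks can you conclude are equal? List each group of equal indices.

P2 = P5

ECB encrypts each block independently with the same key, so equal ciphertext blocks imply equal plaintext blocks.
C2 = C5 = 0b01101001, so P2 = P5.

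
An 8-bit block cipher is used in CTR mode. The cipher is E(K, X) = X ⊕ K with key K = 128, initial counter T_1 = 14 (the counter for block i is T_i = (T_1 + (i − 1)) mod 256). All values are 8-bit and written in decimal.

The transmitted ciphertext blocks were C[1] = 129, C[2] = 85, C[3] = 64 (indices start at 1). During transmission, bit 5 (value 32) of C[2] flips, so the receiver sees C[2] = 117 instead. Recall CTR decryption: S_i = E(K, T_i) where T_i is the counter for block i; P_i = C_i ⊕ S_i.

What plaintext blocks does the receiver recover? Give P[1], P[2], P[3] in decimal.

P[1] = 15, P[2] = 250, P[3] = 208

Only C[2] changed, to 117. In CTR, a change in C_i flips the same bit in P_i only; the keystream is unaffected. Decrypting the received ciphertext:
P[1]: T = 14, S = E(K, T) = 142; 129 ⊕ 142 = 15.
P[2]: T = 15, S = E(K, T) = 143; 117 ⊕ 143 = 250.
P[3]: T = 16, S = E(K, T) = 144; 64 ⊕ 144 = 208.
Blocks that differ from the original plaintext: P[2].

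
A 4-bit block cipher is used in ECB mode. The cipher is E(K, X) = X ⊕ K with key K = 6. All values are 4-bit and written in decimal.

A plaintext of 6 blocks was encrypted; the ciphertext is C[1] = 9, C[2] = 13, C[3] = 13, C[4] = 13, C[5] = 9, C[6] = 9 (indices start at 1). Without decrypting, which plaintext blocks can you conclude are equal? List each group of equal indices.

P[1] = P[5] = P[6]; P[2] = P[3] = P[4]

ECB encrypts each block independently with the same key, so equal ciphertext blocks imply equal plaintext blocks.
C[1] = C[5] = C[6] = 9, so P[1] = P[5] = P[6].
C[2] = C[3] = C[4] = 13, so P[2] = P[3] = P[4].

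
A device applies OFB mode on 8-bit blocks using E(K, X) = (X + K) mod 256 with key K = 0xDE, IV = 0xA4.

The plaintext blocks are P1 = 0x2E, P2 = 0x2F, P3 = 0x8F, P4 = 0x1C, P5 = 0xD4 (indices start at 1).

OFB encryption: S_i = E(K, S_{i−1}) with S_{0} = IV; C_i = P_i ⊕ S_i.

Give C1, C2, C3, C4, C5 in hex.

C1: S = E(K, 0xA4) = 0x82; 0x2E ⊕ 0x82 = 0xAC.
C2: S = E(K, 0x82) = 0x60; 0x2F ⊕ 0x60 = 0x4F.
C3: S = E(K, 0x60) = 0x3E; 0x8F ⊕ 0x3E = 0xB1.
C4: S = E(K, 0x3E) = 0x1C; 0x1C ⊕ 0x1C = 0x00.
C5: S = E(K, 0x1C) = 0xFA; 0xD4 ⊕ 0xFA = 0x2E.

C1 = 0xAC, C2 = 0x4F, C3 = 0xB1, C4 = 0x00, C5 = 0x2E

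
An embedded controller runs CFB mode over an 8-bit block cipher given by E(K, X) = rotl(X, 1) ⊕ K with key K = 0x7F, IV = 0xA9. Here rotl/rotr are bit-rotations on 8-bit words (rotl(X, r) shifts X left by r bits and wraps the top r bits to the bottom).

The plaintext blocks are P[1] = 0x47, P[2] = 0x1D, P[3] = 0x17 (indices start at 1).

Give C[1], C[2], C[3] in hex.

CFB encryption: C_i = P_i ⊕ E(K, C_{i−1}), with C_{0} = IV.
C[1]: E(K, 0xA9) = 0x2C; 0x47 ⊕ 0x2C = 0x6B.
C[2]: E(K, 0x6B) = 0xA9; 0x1D ⊕ 0xA9 = 0xB4.
C[3]: E(K, 0xB4) = 0x16; 0x17 ⊕ 0x16 = 0x01.

C[1] = 0x6B, C[2] = 0xB4, C[3] = 0x01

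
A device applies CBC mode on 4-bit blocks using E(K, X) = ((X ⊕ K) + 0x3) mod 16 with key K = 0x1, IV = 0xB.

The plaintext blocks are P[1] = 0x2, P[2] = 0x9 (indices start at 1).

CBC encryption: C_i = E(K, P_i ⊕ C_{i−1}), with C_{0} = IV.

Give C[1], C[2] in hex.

C[1]: P[1] ⊕ 0xB = 0x9; E(K, 0x9) = 0xB.
C[2]: P[2] ⊕ 0xB = 0x2; E(K, 0x2) = 0x6.

C[1] = 0xB, C[2] = 0x6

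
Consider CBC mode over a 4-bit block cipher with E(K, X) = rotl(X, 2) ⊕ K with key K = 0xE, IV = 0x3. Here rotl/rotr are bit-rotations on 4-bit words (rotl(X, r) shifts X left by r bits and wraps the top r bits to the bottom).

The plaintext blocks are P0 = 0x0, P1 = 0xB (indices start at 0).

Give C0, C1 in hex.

C0 = 0x2, C1 = 0x8

CBC encryption: C_i = E(K, P_i ⊕ C_{i−1}), with C_{−1} = IV.
C0: P0 ⊕ 0x3 = 0x3; E(K, 0x3) = 0x2.
C1: P1 ⊕ 0x2 = 0x9; E(K, 0x9) = 0x8.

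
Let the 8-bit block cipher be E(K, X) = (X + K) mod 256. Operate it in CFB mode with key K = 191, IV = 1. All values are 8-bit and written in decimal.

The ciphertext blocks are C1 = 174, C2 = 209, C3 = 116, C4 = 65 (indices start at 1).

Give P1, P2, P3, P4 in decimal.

CFB decryption: P_i = C_i ⊕ E(K, C_{i−1}), with C_{0} = IV.
P1: E(K, 1) = 192; 174 ⊕ 192 = 110.
P2: E(K, 174) = 109; 209 ⊕ 109 = 188.
P3: E(K, 209) = 144; 116 ⊕ 144 = 228.
P4: E(K, 116) = 51; 65 ⊕ 51 = 114.

P1 = 110, P2 = 188, P3 = 228, P4 = 114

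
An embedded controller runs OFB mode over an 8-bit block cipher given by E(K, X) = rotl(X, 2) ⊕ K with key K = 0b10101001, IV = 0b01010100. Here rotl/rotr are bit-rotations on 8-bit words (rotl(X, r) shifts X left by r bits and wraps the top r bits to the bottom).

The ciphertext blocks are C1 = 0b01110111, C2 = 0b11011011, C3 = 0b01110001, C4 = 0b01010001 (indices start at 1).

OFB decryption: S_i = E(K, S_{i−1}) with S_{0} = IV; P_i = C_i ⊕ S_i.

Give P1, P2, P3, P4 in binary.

P1 = 0b10001111, P2 = 0b10010001, P3 = 0b11110001, P4 = 0b11111010

P1: S = E(K, 0b01010100) = 0b11111000; 0b01110111 ⊕ 0b11111000 = 0b10001111.
P2: S = E(K, 0b11111000) = 0b01001010; 0b11011011 ⊕ 0b01001010 = 0b10010001.
P3: S = E(K, 0b01001010) = 0b10000000; 0b01110001 ⊕ 0b10000000 = 0b11110001.
P4: S = E(K, 0b10000000) = 0b10101011; 0b01010001 ⊕ 0b10101011 = 0b11111010.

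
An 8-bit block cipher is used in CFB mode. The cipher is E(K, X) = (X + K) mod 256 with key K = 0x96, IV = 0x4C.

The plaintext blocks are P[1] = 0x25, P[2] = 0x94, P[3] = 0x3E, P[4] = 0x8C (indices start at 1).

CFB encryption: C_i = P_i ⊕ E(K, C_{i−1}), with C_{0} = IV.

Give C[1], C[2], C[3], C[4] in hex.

C[1]: E(K, 0x4C) = 0xE2; 0x25 ⊕ 0xE2 = 0xC7.
C[2]: E(K, 0xC7) = 0x5D; 0x94 ⊕ 0x5D = 0xC9.
C[3]: E(K, 0xC9) = 0x5F; 0x3E ⊕ 0x5F = 0x61.
C[4]: E(K, 0x61) = 0xF7; 0x8C ⊕ 0xF7 = 0x7B.

C[1] = 0xC7, C[2] = 0xC9, C[3] = 0x61, C[4] = 0x7B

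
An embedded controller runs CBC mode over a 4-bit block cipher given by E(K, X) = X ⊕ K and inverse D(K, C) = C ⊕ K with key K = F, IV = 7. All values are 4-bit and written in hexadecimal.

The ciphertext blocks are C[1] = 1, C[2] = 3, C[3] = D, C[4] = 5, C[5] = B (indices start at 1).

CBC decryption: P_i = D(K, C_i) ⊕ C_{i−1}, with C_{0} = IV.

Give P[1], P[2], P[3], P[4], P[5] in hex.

P[1]: D(K, 1) = E; E ⊕ 7 = 9.
P[2]: D(K, 3) = C; C ⊕ 1 = D.
P[3]: D(K, D) = 2; 2 ⊕ 3 = 1.
P[4]: D(K, 5) = A; A ⊕ D = 7.
P[5]: D(K, B) = 4; 4 ⊕ 5 = 1.

P[1] = 9, P[2] = D, P[3] = 1, P[4] = 7, P[5] = 1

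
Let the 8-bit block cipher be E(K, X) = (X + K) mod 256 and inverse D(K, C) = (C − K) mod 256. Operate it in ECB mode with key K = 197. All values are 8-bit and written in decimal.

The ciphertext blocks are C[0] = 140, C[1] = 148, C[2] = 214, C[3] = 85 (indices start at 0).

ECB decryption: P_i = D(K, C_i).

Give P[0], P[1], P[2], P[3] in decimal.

P[0] = 199, P[1] = 207, P[2] = 17, P[3] = 144

P[0]: D(K, 140) = 199.
P[1]: D(K, 148) = 207.
P[2]: D(K, 214) = 17.
P[3]: D(K, 85) = 144.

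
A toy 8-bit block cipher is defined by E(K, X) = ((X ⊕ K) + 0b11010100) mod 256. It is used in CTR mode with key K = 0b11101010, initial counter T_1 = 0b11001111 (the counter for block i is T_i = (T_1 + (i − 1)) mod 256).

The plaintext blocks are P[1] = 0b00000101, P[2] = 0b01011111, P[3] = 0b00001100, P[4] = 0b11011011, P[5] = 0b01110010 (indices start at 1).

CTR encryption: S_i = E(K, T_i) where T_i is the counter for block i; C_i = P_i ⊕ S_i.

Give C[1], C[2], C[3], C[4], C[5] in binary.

C[1]: T = 0b11001111, S = E(K, T) = 0b11111001; 0b00000101 ⊕ 0b11111001 = 0b11111100.
C[2]: T = 0b11010000, S = E(K, T) = 0b00001110; 0b01011111 ⊕ 0b00001110 = 0b01010001.
C[3]: T = 0b11010001, S = E(K, T) = 0b00001111; 0b00001100 ⊕ 0b00001111 = 0b00000011.
C[4]: T = 0b11010010, S = E(K, T) = 0b00001100; 0b11011011 ⊕ 0b00001100 = 0b11010111.
C[5]: T = 0b11010011, S = E(K, T) = 0b00001101; 0b01110010 ⊕ 0b00001101 = 0b01111111.

C[1] = 0b11111100, C[2] = 0b01010001, C[3] = 0b00000011, C[4] = 0b11010111, C[5] = 0b01111111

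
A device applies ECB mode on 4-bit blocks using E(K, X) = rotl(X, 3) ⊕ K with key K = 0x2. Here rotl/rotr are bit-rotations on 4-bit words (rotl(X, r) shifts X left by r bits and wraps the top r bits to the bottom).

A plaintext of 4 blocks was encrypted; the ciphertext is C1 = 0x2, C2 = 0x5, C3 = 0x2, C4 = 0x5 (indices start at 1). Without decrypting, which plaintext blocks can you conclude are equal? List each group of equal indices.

P1 = P3; P2 = P4

ECB encrypts each block independently with the same key, so equal ciphertext blocks imply equal plaintext blocks.
C1 = C3 = 0x2, so P1 = P3.
C2 = C4 = 0x5, so P2 = P4.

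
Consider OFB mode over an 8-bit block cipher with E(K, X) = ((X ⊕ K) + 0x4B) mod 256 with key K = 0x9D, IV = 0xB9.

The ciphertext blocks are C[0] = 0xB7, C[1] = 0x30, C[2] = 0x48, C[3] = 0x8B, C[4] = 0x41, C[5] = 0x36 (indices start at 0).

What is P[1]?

P[1] = 0x0D

OFB decryption: S_i = E(K, S_{i−1}) with S_{−1} = IV; P_i = C_i ⊕ S_i.
P[0]: S = E(K, 0xB9) = 0x6F; 0xB7 ⊕ 0x6F = 0xD8.
P[1]: S = E(K, 0x6F) = 0x3D; 0x30 ⊕ 0x3D = 0x0D.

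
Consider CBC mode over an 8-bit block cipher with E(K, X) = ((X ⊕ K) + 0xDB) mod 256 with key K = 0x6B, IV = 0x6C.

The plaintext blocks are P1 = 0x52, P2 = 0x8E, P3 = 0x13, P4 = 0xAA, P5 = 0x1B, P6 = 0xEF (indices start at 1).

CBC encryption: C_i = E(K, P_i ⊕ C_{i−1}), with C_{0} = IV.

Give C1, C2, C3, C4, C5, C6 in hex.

C1 = 0x30, C2 = 0xB0, C3 = 0xA3, C4 = 0x3D, C5 = 0x28, C6 = 0x87

C1: P1 ⊕ 0x6C = 0x3E; E(K, 0x3E) = 0x30.
C2: P2 ⊕ 0x30 = 0xBE; E(K, 0xBE) = 0xB0.
C3: P3 ⊕ 0xB0 = 0xA3; E(K, 0xA3) = 0xA3.
C4: P4 ⊕ 0xA3 = 0x09; E(K, 0x09) = 0x3D.
C5: P5 ⊕ 0x3D = 0x26; E(K, 0x26) = 0x28.
C6: P6 ⊕ 0x28 = 0xC7; E(K, 0xC7) = 0x87.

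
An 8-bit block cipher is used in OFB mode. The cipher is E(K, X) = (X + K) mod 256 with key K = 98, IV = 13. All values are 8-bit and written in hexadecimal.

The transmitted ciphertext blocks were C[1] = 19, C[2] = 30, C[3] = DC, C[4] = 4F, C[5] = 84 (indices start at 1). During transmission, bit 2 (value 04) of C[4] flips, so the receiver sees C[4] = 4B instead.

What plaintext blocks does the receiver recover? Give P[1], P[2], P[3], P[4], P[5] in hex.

P[1] = B2, P[2] = 73, P[3] = 07, P[4] = 38, P[5] = 8F

OFB decryption: S_i = E(K, S_{i−1}) with S_{0} = IV; P_i = C_i ⊕ S_i.
Only C[4] changed, to 4B. In OFB, a change in C_i flips the same bit in P_i only; the keystream is unaffected. Decrypting the received ciphertext:
P[1]: S = E(K, 13) = AB; 19 ⊕ AB = B2.
P[2]: S = E(K, AB) = 43; 30 ⊕ 43 = 73.
P[3]: S = E(K, 43) = DB; DC ⊕ DB = 07.
P[4]: S = E(K, DB) = 73; 4B ⊕ 73 = 38.
P[5]: S = E(K, 73) = 0B; 84 ⊕ 0B = 8F.
Blocks that differ from the original plaintext: P[4].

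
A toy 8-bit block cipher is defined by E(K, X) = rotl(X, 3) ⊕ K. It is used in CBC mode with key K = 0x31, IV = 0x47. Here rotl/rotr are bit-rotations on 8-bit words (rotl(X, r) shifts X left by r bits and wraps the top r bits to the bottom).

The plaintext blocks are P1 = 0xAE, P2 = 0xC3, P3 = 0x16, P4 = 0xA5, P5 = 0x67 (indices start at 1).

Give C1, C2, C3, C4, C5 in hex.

C1 = 0x7E, C2 = 0xDC, C3 = 0x67, C4 = 0x27, C5 = 0x33

CBC encryption: C_i = E(K, P_i ⊕ C_{i−1}), with C_{0} = IV.
C1: P1 ⊕ 0x47 = 0xE9; E(K, 0xE9) = 0x7E.
C2: P2 ⊕ 0x7E = 0xBD; E(K, 0xBD) = 0xDC.
C3: P3 ⊕ 0xDC = 0xCA; E(K, 0xCA) = 0x67.
C4: P4 ⊕ 0x67 = 0xC2; E(K, 0xC2) = 0x27.
C5: P5 ⊕ 0x27 = 0x40; E(K, 0x40) = 0x33.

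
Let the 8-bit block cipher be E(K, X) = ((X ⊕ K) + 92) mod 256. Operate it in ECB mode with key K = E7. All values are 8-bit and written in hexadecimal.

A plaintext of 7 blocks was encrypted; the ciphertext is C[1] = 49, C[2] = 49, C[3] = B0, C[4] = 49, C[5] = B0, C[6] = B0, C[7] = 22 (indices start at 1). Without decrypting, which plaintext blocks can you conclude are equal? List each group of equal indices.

P[1] = P[2] = P[4]; P[3] = P[5] = P[6]

ECB encrypts each block independently with the same key, so equal ciphertext blocks imply equal plaintext blocks.
C[1] = C[2] = C[4] = 49, so P[1] = P[2] = P[4].
C[3] = C[5] = C[6] = B0, so P[3] = P[5] = P[6].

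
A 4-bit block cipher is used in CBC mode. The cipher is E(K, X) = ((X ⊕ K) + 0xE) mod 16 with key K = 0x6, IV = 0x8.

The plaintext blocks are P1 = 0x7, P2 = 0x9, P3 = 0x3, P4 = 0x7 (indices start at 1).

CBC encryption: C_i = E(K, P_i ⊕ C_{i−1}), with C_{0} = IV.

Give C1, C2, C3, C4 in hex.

C1: P1 ⊕ 0x8 = 0xF; E(K, 0xF) = 0x7.
C2: P2 ⊕ 0x7 = 0xE; E(K, 0xE) = 0x6.
C3: P3 ⊕ 0x6 = 0x5; E(K, 0x5) = 0x1.
C4: P4 ⊕ 0x1 = 0x6; E(K, 0x6) = 0xE.

C1 = 0x7, C2 = 0x6, C3 = 0x1, C4 = 0xE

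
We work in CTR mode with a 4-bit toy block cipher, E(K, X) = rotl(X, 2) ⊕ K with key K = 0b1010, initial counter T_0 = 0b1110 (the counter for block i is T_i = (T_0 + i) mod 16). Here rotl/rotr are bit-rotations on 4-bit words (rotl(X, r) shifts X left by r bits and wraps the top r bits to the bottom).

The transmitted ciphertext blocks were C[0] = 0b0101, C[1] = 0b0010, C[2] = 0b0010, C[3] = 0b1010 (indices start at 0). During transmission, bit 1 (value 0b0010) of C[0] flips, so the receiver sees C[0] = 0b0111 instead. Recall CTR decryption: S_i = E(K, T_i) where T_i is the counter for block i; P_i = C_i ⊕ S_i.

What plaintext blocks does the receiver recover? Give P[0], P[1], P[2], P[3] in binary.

Only C[0] changed, to 0b0111. In CTR, a change in C_i flips the same bit in P_i only; the keystream is unaffected. Decrypting the received ciphertext:
P[0]: T = 0b1110, S = E(K, T) = 0b0001; 0b0111 ⊕ 0b0001 = 0b0110.
P[1]: T = 0b1111, S = E(K, T) = 0b0101; 0b0010 ⊕ 0b0101 = 0b0111.
P[2]: T = 0b0000, S = E(K, T) = 0b1010; 0b0010 ⊕ 0b1010 = 0b1000.
P[3]: T = 0b0001, S = E(K, T) = 0b1110; 0b1010 ⊕ 0b1110 = 0b0100.
Blocks that differ from the original plaintext: P[0].

P[0] = 0b0110, P[1] = 0b0111, P[2] = 0b1000, P[3] = 0b0100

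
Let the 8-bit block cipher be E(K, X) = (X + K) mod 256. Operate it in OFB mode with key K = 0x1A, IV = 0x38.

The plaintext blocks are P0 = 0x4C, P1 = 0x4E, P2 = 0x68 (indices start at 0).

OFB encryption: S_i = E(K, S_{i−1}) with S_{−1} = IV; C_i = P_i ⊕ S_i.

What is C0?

C0 = 0x1E

C0: S = E(K, 0x38) = 0x52; 0x4C ⊕ 0x52 = 0x1E.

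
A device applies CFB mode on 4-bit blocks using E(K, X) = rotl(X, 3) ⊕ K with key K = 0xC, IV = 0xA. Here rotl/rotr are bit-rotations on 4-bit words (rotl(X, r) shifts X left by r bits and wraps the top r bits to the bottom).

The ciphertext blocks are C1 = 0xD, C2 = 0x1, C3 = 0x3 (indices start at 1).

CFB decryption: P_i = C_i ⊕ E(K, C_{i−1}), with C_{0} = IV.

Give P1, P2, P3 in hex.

P1: E(K, 0xA) = 0x9; 0xD ⊕ 0x9 = 0x4.
P2: E(K, 0xD) = 0x2; 0x1 ⊕ 0x2 = 0x3.
P3: E(K, 0x1) = 0x4; 0x3 ⊕ 0x4 = 0x7.

P1 = 0x4, P2 = 0x3, P3 = 0x7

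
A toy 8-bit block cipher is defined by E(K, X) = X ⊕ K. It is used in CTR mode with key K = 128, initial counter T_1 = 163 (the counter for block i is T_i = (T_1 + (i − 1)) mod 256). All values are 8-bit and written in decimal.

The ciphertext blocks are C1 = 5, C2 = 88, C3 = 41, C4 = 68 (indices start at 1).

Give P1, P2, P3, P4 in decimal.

CTR decryption: S_i = E(K, T_i) where T_i is the counter for block i; P_i = C_i ⊕ S_i.
P1: T = 163, S = E(K, T) = 35; 5 ⊕ 35 = 38.
P2: T = 164, S = E(K, T) = 36; 88 ⊕ 36 = 124.
P3: T = 165, S = E(K, T) = 37; 41 ⊕ 37 = 12.
P4: T = 166, S = E(K, T) = 38; 68 ⊕ 38 = 98.

P1 = 38, P2 = 124, P3 = 12, P4 = 98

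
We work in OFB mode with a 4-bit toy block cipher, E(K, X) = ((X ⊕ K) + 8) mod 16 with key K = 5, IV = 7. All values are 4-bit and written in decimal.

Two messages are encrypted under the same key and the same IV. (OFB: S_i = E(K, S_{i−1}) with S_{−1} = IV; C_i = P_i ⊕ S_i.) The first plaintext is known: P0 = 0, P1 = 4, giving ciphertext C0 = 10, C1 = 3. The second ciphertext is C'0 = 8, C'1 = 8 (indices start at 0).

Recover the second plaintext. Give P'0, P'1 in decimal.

P'0 = 2, P'1 = 15

In OFB with a reused IV, both messages share the same keystream S_i, so C_i ⊕ C'_i = P_i ⊕ P'_i and thus P'_i = P_i ⊕ C_i ⊕ C'_i.
P'0: 0 ⊕ 10 ⊕ 8 = 2.
P'1: 4 ⊕ 3 ⊕ 8 = 15.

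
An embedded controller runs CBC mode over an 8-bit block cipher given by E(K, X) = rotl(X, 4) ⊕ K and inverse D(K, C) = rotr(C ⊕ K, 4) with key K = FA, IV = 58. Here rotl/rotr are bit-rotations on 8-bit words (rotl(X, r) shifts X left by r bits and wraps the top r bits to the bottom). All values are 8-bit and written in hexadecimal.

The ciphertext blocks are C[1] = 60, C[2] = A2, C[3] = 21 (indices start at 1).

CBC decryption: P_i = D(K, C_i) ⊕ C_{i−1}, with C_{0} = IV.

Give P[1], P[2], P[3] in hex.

P[1]: D(K, 60) = A9; A9 ⊕ 58 = F1.
P[2]: D(K, A2) = 85; 85 ⊕ 60 = E5.
P[3]: D(K, 21) = BD; BD ⊕ A2 = 1F.

P[1] = F1, P[2] = E5, P[3] = 1F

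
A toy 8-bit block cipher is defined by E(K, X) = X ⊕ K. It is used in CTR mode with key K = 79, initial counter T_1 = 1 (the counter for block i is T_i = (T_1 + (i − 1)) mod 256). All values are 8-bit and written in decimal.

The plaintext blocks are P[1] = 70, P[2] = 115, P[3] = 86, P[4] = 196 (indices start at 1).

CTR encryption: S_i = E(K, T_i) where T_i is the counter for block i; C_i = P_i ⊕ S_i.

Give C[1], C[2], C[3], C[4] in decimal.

C[1]: T = 1, S = E(K, T) = 78; 70 ⊕ 78 = 8.
C[2]: T = 2, S = E(K, T) = 77; 115 ⊕ 77 = 62.
C[3]: T = 3, S = E(K, T) = 76; 86 ⊕ 76 = 26.
C[4]: T = 4, S = E(K, T) = 75; 196 ⊕ 75 = 143.

C[1] = 8, C[2] = 62, C[3] = 26, C[4] = 143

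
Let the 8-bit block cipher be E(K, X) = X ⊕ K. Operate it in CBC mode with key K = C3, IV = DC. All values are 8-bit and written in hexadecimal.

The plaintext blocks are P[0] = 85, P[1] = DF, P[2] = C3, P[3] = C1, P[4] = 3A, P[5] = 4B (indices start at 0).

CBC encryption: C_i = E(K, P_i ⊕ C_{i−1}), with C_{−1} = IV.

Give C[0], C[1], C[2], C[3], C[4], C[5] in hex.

C[0]: P[0] ⊕ DC = 59; E(K, 59) = 9A.
C[1]: P[1] ⊕ 9A = 45; E(K, 45) = 86.
C[2]: P[2] ⊕ 86 = 45; E(K, 45) = 86.
C[3]: P[3] ⊕ 86 = 47; E(K, 47) = 84.
C[4]: P[4] ⊕ 84 = BE; E(K, BE) = 7D.
C[5]: P[5] ⊕ 7D = 36; E(K, 36) = F5.

C[0] = 9A, C[1] = 86, C[2] = 86, C[3] = 84, C[4] = 7D, C[5] = F5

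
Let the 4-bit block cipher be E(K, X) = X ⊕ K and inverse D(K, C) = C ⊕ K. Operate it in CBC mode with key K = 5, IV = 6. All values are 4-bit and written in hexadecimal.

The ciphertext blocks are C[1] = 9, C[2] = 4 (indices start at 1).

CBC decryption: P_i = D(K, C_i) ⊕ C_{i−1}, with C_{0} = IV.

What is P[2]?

P[2]: D(K, 4) = 1; 1 ⊕ 9 = 8.

P[2] = 8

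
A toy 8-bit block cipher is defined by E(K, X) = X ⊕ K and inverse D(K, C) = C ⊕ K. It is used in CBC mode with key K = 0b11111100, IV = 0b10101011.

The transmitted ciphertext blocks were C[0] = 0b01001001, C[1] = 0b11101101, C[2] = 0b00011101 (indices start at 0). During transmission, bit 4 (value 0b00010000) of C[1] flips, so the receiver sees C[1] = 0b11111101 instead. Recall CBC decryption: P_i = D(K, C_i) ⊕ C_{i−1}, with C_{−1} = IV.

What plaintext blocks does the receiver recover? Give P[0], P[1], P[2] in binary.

P[0] = 0b00011110, P[1] = 0b01001000, P[2] = 0b00011100

Only C[1] changed, to 0b11111101. In CBC, a change in C_i garbles P_i and flips the same bit in P_{i+1}. Decrypting the received ciphertext:
P[0]: D(K, 0b01001001) = 0b10110101; 0b10110101 ⊕ 0b10101011 = 0b00011110.
P[1]: D(K, 0b11111101) = 0b00000001; 0b00000001 ⊕ 0b01001001 = 0b01001000.
P[2]: D(K, 0b00011101) = 0b11100001; 0b11100001 ⊕ 0b11111101 = 0b00011100.
Blocks that differ from the original plaintext: P[1], P[2].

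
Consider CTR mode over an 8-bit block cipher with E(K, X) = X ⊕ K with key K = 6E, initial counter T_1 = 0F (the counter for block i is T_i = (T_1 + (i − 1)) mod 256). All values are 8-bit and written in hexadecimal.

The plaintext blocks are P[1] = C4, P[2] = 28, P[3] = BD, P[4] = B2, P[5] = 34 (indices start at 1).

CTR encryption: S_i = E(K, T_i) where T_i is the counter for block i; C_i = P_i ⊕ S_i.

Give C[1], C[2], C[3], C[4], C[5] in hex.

C[1]: T = 0F, S = E(K, T) = 61; C4 ⊕ 61 = A5.
C[2]: T = 10, S = E(K, T) = 7E; 28 ⊕ 7E = 56.
C[3]: T = 11, S = E(K, T) = 7F; BD ⊕ 7F = C2.
C[4]: T = 12, S = E(K, T) = 7C; B2 ⊕ 7C = CE.
C[5]: T = 13, S = E(K, T) = 7D; 34 ⊕ 7D = 49.

C[1] = A5, C[2] = 56, C[3] = C2, C[4] = CE, C[5] = 49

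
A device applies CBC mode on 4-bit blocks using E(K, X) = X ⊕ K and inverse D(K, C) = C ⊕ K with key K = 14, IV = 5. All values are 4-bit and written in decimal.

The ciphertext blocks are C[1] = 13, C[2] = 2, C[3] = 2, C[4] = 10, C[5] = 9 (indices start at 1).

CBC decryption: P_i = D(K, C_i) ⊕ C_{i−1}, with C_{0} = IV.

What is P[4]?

P[4]: D(K, 10) = 4; 4 ⊕ 2 = 6.

P[4] = 6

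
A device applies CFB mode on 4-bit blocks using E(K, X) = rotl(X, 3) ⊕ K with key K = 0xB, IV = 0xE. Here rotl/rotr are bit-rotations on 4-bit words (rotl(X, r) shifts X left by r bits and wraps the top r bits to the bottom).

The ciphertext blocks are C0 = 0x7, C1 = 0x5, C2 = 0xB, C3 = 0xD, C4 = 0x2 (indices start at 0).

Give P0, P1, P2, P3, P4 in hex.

CFB decryption: P_i = C_i ⊕ E(K, C_{i−1}), with C_{−1} = IV.
P0: E(K, 0xE) = 0xC; 0x7 ⊕ 0xC = 0xB.
P1: E(K, 0x7) = 0x0; 0x5 ⊕ 0x0 = 0x5.
P2: E(K, 0x5) = 0x1; 0xB ⊕ 0x1 = 0xA.
P3: E(K, 0xB) = 0x6; 0xD ⊕ 0x6 = 0xB.
P4: E(K, 0xD) = 0x5; 0x2 ⊕ 0x5 = 0x7.

P0 = 0xB, P1 = 0x5, P2 = 0xA, P3 = 0xB, P4 = 0x7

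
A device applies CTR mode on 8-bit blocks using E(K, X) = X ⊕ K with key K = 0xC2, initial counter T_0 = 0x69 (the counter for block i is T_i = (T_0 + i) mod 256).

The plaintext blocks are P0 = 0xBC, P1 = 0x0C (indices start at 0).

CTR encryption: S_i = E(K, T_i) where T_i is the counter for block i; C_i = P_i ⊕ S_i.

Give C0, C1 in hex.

C0: T = 0x69, S = E(K, T) = 0xAB; 0xBC ⊕ 0xAB = 0x17.
C1: T = 0x6A, S = E(K, T) = 0xA8; 0x0C ⊕ 0xA8 = 0xA4.

C0 = 0x17, C1 = 0xA4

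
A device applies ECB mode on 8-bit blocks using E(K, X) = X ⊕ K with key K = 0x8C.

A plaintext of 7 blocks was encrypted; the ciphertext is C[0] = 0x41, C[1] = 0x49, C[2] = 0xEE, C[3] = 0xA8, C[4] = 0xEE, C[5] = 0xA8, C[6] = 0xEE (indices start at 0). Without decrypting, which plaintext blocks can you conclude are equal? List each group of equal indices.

P[2] = P[4] = P[6]; P[3] = P[5]

ECB encrypts each block independently with the same key, so equal ciphertext blocks imply equal plaintext blocks.
C[2] = C[4] = C[6] = 0xEE, so P[2] = P[4] = P[6].
C[3] = C[5] = 0xA8, so P[3] = P[5].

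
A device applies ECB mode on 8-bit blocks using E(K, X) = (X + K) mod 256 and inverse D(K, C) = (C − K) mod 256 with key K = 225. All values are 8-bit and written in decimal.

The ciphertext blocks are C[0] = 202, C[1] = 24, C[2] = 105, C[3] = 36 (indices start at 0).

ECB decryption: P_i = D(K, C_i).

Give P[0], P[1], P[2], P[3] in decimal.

P[0]: D(K, 202) = 233.
P[1]: D(K, 24) = 55.
P[2]: D(K, 105) = 136.
P[3]: D(K, 36) = 67.

P[0] = 233, P[1] = 55, P[2] = 136, P[3] = 67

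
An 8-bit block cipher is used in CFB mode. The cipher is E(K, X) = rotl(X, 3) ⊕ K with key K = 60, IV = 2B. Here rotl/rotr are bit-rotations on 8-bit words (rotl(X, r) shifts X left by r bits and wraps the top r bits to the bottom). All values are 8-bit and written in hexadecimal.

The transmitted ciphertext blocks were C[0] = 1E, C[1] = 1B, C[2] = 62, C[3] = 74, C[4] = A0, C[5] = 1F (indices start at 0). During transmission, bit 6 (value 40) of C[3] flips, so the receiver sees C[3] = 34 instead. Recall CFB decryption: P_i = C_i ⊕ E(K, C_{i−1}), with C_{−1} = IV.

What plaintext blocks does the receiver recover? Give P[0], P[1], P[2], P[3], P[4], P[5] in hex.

Only C[3] changed, to 34. In CFB, a change in C_i flips the same bit in P_i and garbles P_{i+1}. Decrypting the received ciphertext:
P[0]: E(K, 2B) = 39; 1E ⊕ 39 = 27.
P[1]: E(K, 1E) = 90; 1B ⊕ 90 = 8B.
P[2]: E(K, 1B) = B8; 62 ⊕ B8 = DA.
P[3]: E(K, 62) = 73; 34 ⊕ 73 = 47.
P[4]: E(K, 34) = C1; A0 ⊕ C1 = 61.
P[5]: E(K, A0) = 65; 1F ⊕ 65 = 7A.
Blocks that differ from the original plaintext: P[3], P[4].

P[0] = 27, P[1] = 8B, P[2] = DA, P[3] = 47, P[4] = 61, P[5] = 7A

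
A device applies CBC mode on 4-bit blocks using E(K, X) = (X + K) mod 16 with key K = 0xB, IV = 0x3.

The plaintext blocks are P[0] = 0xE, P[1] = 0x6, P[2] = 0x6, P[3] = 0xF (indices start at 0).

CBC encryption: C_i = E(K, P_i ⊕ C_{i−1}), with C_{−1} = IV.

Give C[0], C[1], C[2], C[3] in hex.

C[0]: P[0] ⊕ 0x3 = 0xD; E(K, 0xD) = 0x8.
C[1]: P[1] ⊕ 0x8 = 0xE; E(K, 0xE) = 0x9.
C[2]: P[2] ⊕ 0x9 = 0xF; E(K, 0xF) = 0xA.
C[3]: P[3] ⊕ 0xA = 0x5; E(K, 0x5) = 0x0.

C[0] = 0x8, C[1] = 0x9, C[2] = 0xA, C[3] = 0x0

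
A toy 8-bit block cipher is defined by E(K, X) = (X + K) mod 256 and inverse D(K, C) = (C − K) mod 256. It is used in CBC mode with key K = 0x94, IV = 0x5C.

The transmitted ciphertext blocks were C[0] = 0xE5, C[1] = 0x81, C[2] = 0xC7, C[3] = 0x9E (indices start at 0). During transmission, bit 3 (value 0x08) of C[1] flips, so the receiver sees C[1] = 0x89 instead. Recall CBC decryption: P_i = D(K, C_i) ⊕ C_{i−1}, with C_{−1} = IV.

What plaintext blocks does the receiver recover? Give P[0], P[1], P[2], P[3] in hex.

Only C[1] changed, to 0x89. In CBC, a change in C_i garbles P_i and flips the same bit in P_{i+1}. Decrypting the received ciphertext:
P[0]: D(K, 0xE5) = 0x51; 0x51 ⊕ 0x5C = 0x0D.
P[1]: D(K, 0x89) = 0xF5; 0xF5 ⊕ 0xE5 = 0x10.
P[2]: D(K, 0xC7) = 0x33; 0x33 ⊕ 0x89 = 0xBA.
P[3]: D(K, 0x9E) = 0x0A; 0x0A ⊕ 0xC7 = 0xCD.
Blocks that differ from the original plaintext: P[1], P[2].

P[0] = 0x0D, P[1] = 0x10, P[2] = 0xBA, P[3] = 0xCD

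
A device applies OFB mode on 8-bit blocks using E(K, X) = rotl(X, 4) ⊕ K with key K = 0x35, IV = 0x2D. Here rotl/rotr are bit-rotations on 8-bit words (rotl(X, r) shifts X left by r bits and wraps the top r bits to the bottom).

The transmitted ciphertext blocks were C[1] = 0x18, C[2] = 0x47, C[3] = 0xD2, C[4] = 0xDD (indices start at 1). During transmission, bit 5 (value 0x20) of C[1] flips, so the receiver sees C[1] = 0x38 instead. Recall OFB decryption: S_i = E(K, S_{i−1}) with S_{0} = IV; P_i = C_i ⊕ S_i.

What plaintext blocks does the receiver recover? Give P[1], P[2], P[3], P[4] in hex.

Only C[1] changed, to 0x38. In OFB, a change in C_i flips the same bit in P_i only; the keystream is unaffected. Decrypting the received ciphertext:
P[1]: S = E(K, 0x2D) = 0xE7; 0x38 ⊕ 0xE7 = 0xDF.
P[2]: S = E(K, 0xE7) = 0x4B; 0x47 ⊕ 0x4B = 0x0C.
P[3]: S = E(K, 0x4B) = 0x81; 0xD2 ⊕ 0x81 = 0x53.
P[4]: S = E(K, 0x81) = 0x2D; 0xDD ⊕ 0x2D = 0xF0.
Blocks that differ from the original plaintext: P[1].

P[1] = 0xDF, P[2] = 0x0C, P[3] = 0x53, P[4] = 0xF0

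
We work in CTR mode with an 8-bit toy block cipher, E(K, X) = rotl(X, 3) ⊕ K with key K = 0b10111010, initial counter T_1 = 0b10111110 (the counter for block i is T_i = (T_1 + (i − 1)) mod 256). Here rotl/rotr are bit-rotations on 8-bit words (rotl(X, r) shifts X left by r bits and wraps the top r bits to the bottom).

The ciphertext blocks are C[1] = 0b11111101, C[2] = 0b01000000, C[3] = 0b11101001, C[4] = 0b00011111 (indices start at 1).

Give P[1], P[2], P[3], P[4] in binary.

P[1] = 0b10110010, P[2] = 0b00000111, P[3] = 0b01010101, P[4] = 0b10101011

CTR decryption: S_i = E(K, T_i) where T_i is the counter for block i; P_i = C_i ⊕ S_i.
P[1]: T = 0b10111110, S = E(K, T) = 0b01001111; 0b11111101 ⊕ 0b01001111 = 0b10110010.
P[2]: T = 0b10111111, S = E(K, T) = 0b01000111; 0b01000000 ⊕ 0b01000111 = 0b00000111.
P[3]: T = 0b11000000, S = E(K, T) = 0b10111100; 0b11101001 ⊕ 0b10111100 = 0b01010101.
P[4]: T = 0b11000001, S = E(K, T) = 0b10110100; 0b00011111 ⊕ 0b10110100 = 0b10101011.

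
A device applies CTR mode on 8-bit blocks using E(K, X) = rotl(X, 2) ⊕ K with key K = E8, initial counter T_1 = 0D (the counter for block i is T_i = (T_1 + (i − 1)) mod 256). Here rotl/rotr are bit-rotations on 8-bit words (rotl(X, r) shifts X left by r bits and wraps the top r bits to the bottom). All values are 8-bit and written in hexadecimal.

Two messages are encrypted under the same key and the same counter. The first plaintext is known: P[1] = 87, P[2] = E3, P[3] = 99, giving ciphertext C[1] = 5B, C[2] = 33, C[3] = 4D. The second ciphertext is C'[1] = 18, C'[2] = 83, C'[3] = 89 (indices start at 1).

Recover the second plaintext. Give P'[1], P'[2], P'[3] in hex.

In CTR with a reused counter, both messages share the same keystream S_i, so C_i ⊕ C'_i = P_i ⊕ P'_i and thus P'_i = P_i ⊕ C_i ⊕ C'_i.
P'[1]: 87 ⊕ 5B ⊕ 18 = C4.
P'[2]: E3 ⊕ 33 ⊕ 83 = 53.
P'[3]: 99 ⊕ 4D ⊕ 89 = 5D.

P'[1] = C4, P'[2] = 53, P'[3] = 5D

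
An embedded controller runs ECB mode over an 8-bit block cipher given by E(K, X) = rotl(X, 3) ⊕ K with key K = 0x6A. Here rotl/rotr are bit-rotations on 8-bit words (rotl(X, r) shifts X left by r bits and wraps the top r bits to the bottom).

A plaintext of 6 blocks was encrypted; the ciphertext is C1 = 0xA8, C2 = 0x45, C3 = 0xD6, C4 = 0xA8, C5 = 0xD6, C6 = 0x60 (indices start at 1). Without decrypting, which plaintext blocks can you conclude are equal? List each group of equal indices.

ECB encrypts each block independently with the same key, so equal ciphertext blocks imply equal plaintext blocks.
C1 = C4 = 0xA8, so P1 = P4.
C3 = C5 = 0xD6, so P3 = P5.

P1 = P4; P3 = P5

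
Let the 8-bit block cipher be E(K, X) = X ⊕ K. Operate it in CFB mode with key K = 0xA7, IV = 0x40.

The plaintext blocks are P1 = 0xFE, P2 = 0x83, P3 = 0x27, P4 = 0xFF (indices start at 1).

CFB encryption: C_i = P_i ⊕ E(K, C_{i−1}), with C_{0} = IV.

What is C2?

C2 = 0x3D

C1: E(K, 0x40) = 0xE7; 0xFE ⊕ 0xE7 = 0x19.
C2: E(K, 0x19) = 0xBE; 0x83 ⊕ 0xBE = 0x3D.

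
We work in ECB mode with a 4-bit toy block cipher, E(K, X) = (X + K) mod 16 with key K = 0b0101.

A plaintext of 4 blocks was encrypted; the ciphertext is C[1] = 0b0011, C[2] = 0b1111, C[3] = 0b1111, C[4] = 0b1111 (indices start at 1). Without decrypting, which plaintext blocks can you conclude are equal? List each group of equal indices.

ECB encrypts each block independently with the same key, so equal ciphertext blocks imply equal plaintext blocks.
C[2] = C[3] = C[4] = 0b1111, so P[2] = P[3] = P[4].

P[2] = P[3] = P[4]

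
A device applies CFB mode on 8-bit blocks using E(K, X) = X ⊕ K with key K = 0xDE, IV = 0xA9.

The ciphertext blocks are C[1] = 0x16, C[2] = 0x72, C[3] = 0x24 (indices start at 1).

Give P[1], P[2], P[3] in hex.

P[1] = 0x61, P[2] = 0xBA, P[3] = 0x88

CFB decryption: P_i = C_i ⊕ E(K, C_{i−1}), with C_{0} = IV.
P[1]: E(K, 0xA9) = 0x77; 0x16 ⊕ 0x77 = 0x61.
P[2]: E(K, 0x16) = 0xC8; 0x72 ⊕ 0xC8 = 0xBA.
P[3]: E(K, 0x72) = 0xAC; 0x24 ⊕ 0xAC = 0x88.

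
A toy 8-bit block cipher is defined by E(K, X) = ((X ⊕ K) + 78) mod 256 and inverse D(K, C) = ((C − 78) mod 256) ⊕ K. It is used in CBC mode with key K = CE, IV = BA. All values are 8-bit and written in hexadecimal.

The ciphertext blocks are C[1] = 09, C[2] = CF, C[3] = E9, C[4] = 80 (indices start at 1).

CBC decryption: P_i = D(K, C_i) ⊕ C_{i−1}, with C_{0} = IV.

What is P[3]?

P[3] = 70

P[3]: D(K, E9) = BF; BF ⊕ CF = 70.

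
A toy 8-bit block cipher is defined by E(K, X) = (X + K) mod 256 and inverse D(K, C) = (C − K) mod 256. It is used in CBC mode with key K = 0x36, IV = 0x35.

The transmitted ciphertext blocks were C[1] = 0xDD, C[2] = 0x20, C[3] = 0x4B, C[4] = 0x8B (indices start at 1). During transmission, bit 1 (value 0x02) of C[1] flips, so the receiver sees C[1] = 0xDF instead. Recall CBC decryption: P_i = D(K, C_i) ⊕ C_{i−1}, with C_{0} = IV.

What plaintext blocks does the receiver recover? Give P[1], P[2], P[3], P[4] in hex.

P[1] = 0x9C, P[2] = 0x35, P[3] = 0x35, P[4] = 0x1E

Only C[1] changed, to 0xDF. In CBC, a change in C_i garbles P_i and flips the same bit in P_{i+1}. Decrypting the received ciphertext:
P[1]: D(K, 0xDF) = 0xA9; 0xA9 ⊕ 0x35 = 0x9C.
P[2]: D(K, 0x20) = 0xEA; 0xEA ⊕ 0xDF = 0x35.
P[3]: D(K, 0x4B) = 0x15; 0x15 ⊕ 0x20 = 0x35.
P[4]: D(K, 0x8B) = 0x55; 0x55 ⊕ 0x4B = 0x1E.
Blocks that differ from the original plaintext: P[1], P[2].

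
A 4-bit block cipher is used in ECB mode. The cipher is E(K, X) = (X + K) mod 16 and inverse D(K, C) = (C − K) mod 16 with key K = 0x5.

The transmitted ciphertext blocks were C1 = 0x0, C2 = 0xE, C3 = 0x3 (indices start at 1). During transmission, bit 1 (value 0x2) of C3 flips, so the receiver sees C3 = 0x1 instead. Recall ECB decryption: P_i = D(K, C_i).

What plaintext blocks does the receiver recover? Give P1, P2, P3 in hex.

P1 = 0xB, P2 = 0x9, P3 = 0xC

Only C3 changed, to 0x1. In ECB, a change in C_i affects only P_i. Decrypting the received ciphertext:
P1: D(K, 0x0) = 0xB.
P2: D(K, 0xE) = 0x9.
P3: D(K, 0x1) = 0xC.
Blocks that differ from the original plaintext: P3.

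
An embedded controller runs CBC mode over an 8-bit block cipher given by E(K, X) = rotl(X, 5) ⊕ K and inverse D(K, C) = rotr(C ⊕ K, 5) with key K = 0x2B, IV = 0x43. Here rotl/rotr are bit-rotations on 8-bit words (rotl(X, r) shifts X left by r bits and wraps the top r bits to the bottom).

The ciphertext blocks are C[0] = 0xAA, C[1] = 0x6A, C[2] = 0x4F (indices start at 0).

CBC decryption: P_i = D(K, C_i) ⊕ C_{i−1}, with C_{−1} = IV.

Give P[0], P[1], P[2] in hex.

P[0]: D(K, 0xAA) = 0x0C; 0x0C ⊕ 0x43 = 0x4F.
P[1]: D(K, 0x6A) = 0x0A; 0x0A ⊕ 0xAA = 0xA0.
P[2]: D(K, 0x4F) = 0x23; 0x23 ⊕ 0x6A = 0x49.

P[0] = 0x4F, P[1] = 0xA0, P[2] = 0x49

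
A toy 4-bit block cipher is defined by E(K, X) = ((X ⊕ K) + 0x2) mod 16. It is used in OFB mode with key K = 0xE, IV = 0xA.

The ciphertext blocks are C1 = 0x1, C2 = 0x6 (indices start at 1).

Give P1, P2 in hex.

P1 = 0x7, P2 = 0xC

OFB decryption: S_i = E(K, S_{i−1}) with S_{0} = IV; P_i = C_i ⊕ S_i.
P1: S = E(K, 0xA) = 0x6; 0x1 ⊕ 0x6 = 0x7.
P2: S = E(K, 0x6) = 0xA; 0x6 ⊕ 0xA = 0xC.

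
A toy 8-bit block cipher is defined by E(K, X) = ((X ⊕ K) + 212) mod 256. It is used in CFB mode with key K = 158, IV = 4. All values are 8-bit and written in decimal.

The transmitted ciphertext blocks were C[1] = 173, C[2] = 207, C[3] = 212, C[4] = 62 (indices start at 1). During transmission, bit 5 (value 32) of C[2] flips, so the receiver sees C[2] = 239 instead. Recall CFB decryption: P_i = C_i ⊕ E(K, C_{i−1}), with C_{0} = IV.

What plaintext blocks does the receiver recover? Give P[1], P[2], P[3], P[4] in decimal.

P[1] = 195, P[2] = 232, P[3] = 145, P[4] = 32

Only C[2] changed, to 239. In CFB, a change in C_i flips the same bit in P_i and garbles P_{i+1}. Decrypting the received ciphertext:
P[1]: E(K, 4) = 110; 173 ⊕ 110 = 195.
P[2]: E(K, 173) = 7; 239 ⊕ 7 = 232.
P[3]: E(K, 239) = 69; 212 ⊕ 69 = 145.
P[4]: E(K, 212) = 30; 62 ⊕ 30 = 32.
Blocks that differ from the original plaintext: P[2], P[3].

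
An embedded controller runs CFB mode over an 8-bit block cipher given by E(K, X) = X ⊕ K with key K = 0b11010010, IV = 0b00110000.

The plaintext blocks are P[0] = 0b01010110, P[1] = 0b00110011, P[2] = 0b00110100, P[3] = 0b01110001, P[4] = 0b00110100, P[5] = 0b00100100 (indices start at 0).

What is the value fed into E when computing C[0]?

CFB encryption: C_i = P_i ⊕ E(K, C_{i−1}), with C_{−1} = IV.
C[0]: E(K, 0b00110000) = 0b11100010; 0b01010110 ⊕ 0b11100010 = 0b10110100.
So the input to E for block [0] is 0b00110000.

0b00110000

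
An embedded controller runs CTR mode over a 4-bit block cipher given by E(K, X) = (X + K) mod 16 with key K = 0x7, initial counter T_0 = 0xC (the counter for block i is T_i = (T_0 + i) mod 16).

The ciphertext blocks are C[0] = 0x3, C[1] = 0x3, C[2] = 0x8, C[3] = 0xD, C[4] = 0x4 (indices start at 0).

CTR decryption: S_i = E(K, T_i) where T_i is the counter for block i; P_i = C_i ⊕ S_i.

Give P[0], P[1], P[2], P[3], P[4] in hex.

P[0]: T = 0xC, S = E(K, T) = 0x3; 0x3 ⊕ 0x3 = 0x0.
P[1]: T = 0xD, S = E(K, T) = 0x4; 0x3 ⊕ 0x4 = 0x7.
P[2]: T = 0xE, S = E(K, T) = 0x5; 0x8 ⊕ 0x5 = 0xD.
P[3]: T = 0xF, S = E(K, T) = 0x6; 0xD ⊕ 0x6 = 0xB.
P[4]: T = 0x0, S = E(K, T) = 0x7; 0x4 ⊕ 0x7 = 0x3.

P[0] = 0x0, P[1] = 0x7, P[2] = 0xD, P[3] = 0xB, P[4] = 0x3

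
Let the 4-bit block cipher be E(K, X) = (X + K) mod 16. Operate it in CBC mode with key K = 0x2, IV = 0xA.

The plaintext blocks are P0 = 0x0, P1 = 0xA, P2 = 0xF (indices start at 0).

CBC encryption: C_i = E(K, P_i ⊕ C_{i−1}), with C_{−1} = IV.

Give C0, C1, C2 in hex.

C0: P0 ⊕ 0xA = 0xA; E(K, 0xA) = 0xC.
C1: P1 ⊕ 0xC = 0x6; E(K, 0x6) = 0x8.
C2: P2 ⊕ 0x8 = 0x7; E(K, 0x7) = 0x9.

C0 = 0xC, C1 = 0x8, C2 = 0x9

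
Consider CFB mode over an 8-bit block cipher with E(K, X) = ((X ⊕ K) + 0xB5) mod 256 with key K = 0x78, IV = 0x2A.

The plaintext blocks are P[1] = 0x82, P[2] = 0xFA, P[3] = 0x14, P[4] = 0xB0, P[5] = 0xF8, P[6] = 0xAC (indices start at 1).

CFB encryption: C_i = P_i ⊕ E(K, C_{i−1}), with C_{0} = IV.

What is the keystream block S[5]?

0xAB

C[1]: E(K, 0x2A) = 0x07; 0x82 ⊕ 0x07 = 0x85.
C[2]: E(K, 0x85) = 0xB2; 0xFA ⊕ 0xB2 = 0x48.
C[3]: E(K, 0x48) = 0xE5; 0x14 ⊕ 0xE5 = 0xF1.
C[4]: E(K, 0xF1) = 0x3E; 0xB0 ⊕ 0x3E = 0x8E.
C[5]: E(K, 0x8E) = 0xAB; 0xF8 ⊕ 0xAB = 0x53.
So S[5] = 0xAB.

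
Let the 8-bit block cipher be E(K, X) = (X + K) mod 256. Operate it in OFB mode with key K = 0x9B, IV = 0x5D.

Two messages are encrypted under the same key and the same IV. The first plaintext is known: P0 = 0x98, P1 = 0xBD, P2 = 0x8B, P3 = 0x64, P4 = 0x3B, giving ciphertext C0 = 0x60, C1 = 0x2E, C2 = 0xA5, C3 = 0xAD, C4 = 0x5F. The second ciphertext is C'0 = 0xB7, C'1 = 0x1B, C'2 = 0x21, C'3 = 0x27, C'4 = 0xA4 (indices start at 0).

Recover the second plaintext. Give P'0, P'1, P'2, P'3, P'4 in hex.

In OFB with a reused IV, both messages share the same keystream S_i, so C_i ⊕ C'_i = P_i ⊕ P'_i and thus P'_i = P_i ⊕ C_i ⊕ C'_i.
P'0: 0x98 ⊕ 0x60 ⊕ 0xB7 = 0x4F.
P'1: 0xBD ⊕ 0x2E ⊕ 0x1B = 0x88.
P'2: 0x8B ⊕ 0xA5 ⊕ 0x21 = 0x0F.
P'3: 0x64 ⊕ 0xAD ⊕ 0x27 = 0xEE.
P'4: 0x3B ⊕ 0x5F ⊕ 0xA4 = 0xC0.

P'0 = 0x4F, P'1 = 0x88, P'2 = 0x0F, P'3 = 0xEE, P'4 = 0xC0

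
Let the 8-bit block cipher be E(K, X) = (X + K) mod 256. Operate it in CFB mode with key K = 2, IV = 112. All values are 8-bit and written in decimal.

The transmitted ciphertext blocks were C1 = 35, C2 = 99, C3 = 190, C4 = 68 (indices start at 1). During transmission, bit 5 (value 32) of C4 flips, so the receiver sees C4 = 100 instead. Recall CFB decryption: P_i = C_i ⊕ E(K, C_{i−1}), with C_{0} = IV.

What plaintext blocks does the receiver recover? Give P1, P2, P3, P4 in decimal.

P1 = 81, P2 = 70, P3 = 219, P4 = 164

Only C4 changed, to 100. In CFB, a change in C_i flips the same bit in P_i and garbles P_{i+1}. Decrypting the received ciphertext:
P1: E(K, 112) = 114; 35 ⊕ 114 = 81.
P2: E(K, 35) = 37; 99 ⊕ 37 = 70.
P3: E(K, 99) = 101; 190 ⊕ 101 = 219.
P4: E(K, 190) = 192; 100 ⊕ 192 = 164.
Blocks that differ from the original plaintext: P4.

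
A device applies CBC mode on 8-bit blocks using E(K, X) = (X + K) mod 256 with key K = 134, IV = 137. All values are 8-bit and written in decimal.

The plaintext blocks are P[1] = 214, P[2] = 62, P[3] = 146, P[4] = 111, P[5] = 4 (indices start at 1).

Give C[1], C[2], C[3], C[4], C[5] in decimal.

CBC encryption: C_i = E(K, P_i ⊕ C_{i−1}), with C_{0} = IV.
C[1]: P[1] ⊕ 137 = 95; E(K, 95) = 229.
C[2]: P[2] ⊕ 229 = 219; E(K, 219) = 97.
C[3]: P[3] ⊕ 97 = 243; E(K, 243) = 121.
C[4]: P[4] ⊕ 121 = 22; E(K, 22) = 156.
C[5]: P[5] ⊕ 156 = 152; E(K, 152) = 30.

C[1] = 229, C[2] = 97, C[3] = 121, C[4] = 156, C[5] = 30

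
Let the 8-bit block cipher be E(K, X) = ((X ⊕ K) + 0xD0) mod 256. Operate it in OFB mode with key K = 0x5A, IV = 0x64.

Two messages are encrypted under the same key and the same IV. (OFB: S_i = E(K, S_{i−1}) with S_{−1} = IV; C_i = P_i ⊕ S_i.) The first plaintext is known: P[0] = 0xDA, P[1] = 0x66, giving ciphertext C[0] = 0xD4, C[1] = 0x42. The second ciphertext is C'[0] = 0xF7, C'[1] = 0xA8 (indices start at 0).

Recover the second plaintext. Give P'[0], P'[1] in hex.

In OFB with a reused IV, both messages share the same keystream S_i, so C_i ⊕ C'_i = P_i ⊕ P'_i and thus P'_i = P_i ⊕ C_i ⊕ C'_i.
P'[0]: 0xDA ⊕ 0xD4 ⊕ 0xF7 = 0xF9.
P'[1]: 0x66 ⊕ 0x42 ⊕ 0xA8 = 0x8C.

P'[0] = 0xF9, P'[1] = 0x8C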